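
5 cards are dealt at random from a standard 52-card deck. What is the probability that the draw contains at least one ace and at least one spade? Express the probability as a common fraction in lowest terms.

There are C(52,5) = 2598960 possible draws.
By inclusion-exclusion on the complements, draws missing all aces or all spades: C(48,5) + C(39,5) − C(36,5) = 1712304 + 575757 − 376992 = 1911069.
So draws with at least one of each: 2598960 − 1911069 = 687891, probability 687891/2598960 = 229297/866320.

229297/866320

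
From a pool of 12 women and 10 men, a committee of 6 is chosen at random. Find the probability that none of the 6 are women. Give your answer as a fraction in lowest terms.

10/3553

There are C(22,6) = 74613 possible selections.
Selections with no women (all men): C(10,6) = 210.
Probability = 210/74613 = 10/3553.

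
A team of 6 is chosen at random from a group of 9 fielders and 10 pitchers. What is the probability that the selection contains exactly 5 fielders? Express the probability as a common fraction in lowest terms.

15/323

There are C(19,6) = 27132 ways to choose 6 from 19.
Selections with exactly 5 fielders: choose 5 of the 9 fielders and 1 of the 10 pitchers, C(9,5)·C(10,1) = 126·10 = 1260.
Probability = 1260/27132 = 15/323.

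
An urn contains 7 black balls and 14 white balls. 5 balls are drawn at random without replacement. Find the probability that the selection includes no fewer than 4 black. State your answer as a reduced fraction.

73/2907

There are C(21,5) = 20349 ways to choose the 5.
Favorable selections (no fewer than 4 black): C(7,4)·C(14,1) + C(7,5)·C(14,0) = 490 + 21 = 511.
Probability = 511/20349 = 73/2907.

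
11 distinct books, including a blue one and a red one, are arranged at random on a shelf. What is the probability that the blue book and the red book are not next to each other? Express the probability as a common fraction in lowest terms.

There are 11! = 39916800 arrangements.
Arrangements with the blue book and the red book adjacent: 2·10! = 7257600.
So not adjacent: 39916800 − 7257600 = 32659200, probability 32659200/39916800 = 9/11.

9/11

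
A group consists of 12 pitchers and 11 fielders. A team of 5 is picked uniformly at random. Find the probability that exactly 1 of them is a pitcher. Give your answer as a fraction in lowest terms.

360/3059

The sample space is all 5-subsets of the 23: C(23,5) = 33649.
Selections with exactly 1 pitcher: choose 1 of the 12 pitchers and 4 of the 11 fielders, C(12,1)·C(11,4) = 12·330 = 3960.
Probability = 3960/33649 = 360/3059.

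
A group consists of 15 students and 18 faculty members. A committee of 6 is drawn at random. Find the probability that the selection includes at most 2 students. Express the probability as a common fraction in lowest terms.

4182/9889

There are C(33,6) = 1107568 ways to choose the 6.
Favorable selections (at most 2 students): C(15,0)·C(18,6) + C(15,1)·C(18,5) + C(15,2)·C(18,4) = 18564 + 128520 + 321300 = 468384.
Probability = 468384/1107568 = 4182/9889.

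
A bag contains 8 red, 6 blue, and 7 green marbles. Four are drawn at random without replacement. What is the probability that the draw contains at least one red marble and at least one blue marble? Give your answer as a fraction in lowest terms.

There are C(21,4) = 5985 possible draws.
By inclusion-exclusion on the complements, draws missing all red or all blue: C(13,4) + C(15,4) − C(7,4) = 715 + 1365 − 35 = 2045.
So draws with at least one of each: 5985 − 2045 = 3940, probability 3940/5985 = 788/1197.

788/1197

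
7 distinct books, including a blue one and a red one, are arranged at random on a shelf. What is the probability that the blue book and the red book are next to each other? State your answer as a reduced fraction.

2/7

There are 7! = 5040 arrangements.
Treat the blue book and the red book as a block: 6! arrangements of the blocks × 2 orders within the block = 2·720 = 1440.
Probability = 1440/5040 = 2/7.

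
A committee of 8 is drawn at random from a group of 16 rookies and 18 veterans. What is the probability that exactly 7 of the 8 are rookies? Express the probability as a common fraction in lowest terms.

The sample space is all 8-subsets of the 34: C(34,8) = 18156204.
Selections with exactly 7 rookies: choose 7 of the 16 rookies and 1 of the 18 veterans, C(16,7)·C(18,1) = 11440·18 = 205920.
Probability = 205920/18156204 = 520/45849.

520/45849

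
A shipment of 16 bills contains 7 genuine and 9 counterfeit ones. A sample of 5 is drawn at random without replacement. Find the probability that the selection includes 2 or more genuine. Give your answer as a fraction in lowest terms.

10/13

Total selections: C(16,5) = 4368.
Count the complement (fewer than 2 genuine): C(7,0)·C(9,5) + C(7,1)·C(9,4) = 126 + 882 = 1008.
Probability = 1 − 1008/4368 = 3360/4368 = 10/13.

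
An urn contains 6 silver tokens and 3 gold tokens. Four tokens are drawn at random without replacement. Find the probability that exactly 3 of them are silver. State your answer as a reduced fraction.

Total number of selections: C(9,4) = 126.
Selections with exactly 3 silver: choose 3 of the 6 silver and 1 of the 3 gold, C(6,3)·C(3,1) = 20·3 = 60.
Probability = 60/126 = 10/21.

10/21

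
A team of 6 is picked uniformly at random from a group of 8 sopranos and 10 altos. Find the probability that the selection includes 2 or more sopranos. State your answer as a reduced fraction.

Total selections: C(18,6) = 18564.
Favorable selections (2 or more sopranos): C(8,2)·C(10,4) + C(8,3)·C(10,3) + C(8,4)·C(10,2) + C(8,5)·C(10,1) + C(8,6)·C(10,0) = 5880 + 6720 + 3150 + 560 + 28 = 16338.
Probability = 16338/18564 = 389/442.

389/442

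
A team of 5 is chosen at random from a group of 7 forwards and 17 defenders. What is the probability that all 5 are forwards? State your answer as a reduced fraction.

There are C(24,5) = 42504 possible selections.
Selections with all forwards: C(7,5) = 21.
Probability = 21/42504 = 1/2024.

1/2024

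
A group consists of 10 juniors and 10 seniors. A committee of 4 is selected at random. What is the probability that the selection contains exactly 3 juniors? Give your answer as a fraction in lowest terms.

80/323

There are C(20,4) = 4845 ways to choose 4 from 20.
Selections with exactly 3 juniors: choose 3 of the 10 juniors and 1 of the 10 seniors, C(10,3)·C(10,1) = 120·10 = 1200.
Probability = 1200/4845 = 80/323.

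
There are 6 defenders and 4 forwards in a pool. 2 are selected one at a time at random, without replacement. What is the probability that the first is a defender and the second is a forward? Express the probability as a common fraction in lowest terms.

4/15

Multiply the conditional probabilities at each draw: 6/10 · 4/9 = 24/90 = 4/15.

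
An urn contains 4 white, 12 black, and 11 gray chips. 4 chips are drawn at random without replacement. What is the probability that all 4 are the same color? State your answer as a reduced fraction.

413/8775

There are C(27,4) = 17550 ways to draw 4 chips.
All same color: C(4,4) + C(12,4) + C(11,4) = 1 + 495 + 330 = 826.
Probability = 826/17550 = 413/8775.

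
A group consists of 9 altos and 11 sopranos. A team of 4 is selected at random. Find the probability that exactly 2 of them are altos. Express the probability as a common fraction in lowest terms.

132/323

The sample space is all 4-subsets of the 20: C(20,4) = 4845.
Selections with exactly 2 altos: choose 2 of the 9 altos and 2 of the 11 sopranos, C(9,2)·C(11,2) = 36·55 = 1980.
Probability = 1980/4845 = 132/323.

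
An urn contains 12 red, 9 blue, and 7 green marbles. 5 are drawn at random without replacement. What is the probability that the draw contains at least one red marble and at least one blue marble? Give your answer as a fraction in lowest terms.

There are C(28,5) = 98280 possible draws.
By inclusion-exclusion on the complements, draws missing all red or all blue: C(16,5) + C(19,5) − C(7,5) = 4368 + 11628 − 21 = 15975.
So draws with at least one of each: 98280 − 15975 = 82305, probability 82305/98280 = 1829/2184.

1829/2184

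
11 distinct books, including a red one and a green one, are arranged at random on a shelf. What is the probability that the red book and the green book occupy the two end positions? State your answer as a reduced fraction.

1/55

There are 11! = 39916800 arrangements.
Place the red book and the green book at the ends in 2 ways, arrange the remaining 9 in 9! = 362880 ways: 2·362880 = 725760.
Probability = 725760/39916800 = 1/55.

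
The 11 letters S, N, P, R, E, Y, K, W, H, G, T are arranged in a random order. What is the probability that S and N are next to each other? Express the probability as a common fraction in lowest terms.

2/11

There are 11! = 39916800 arrangements.
Treat S and N as a block: 10! arrangements of the blocks × 2 orders within the block = 2·3628800 = 7257600.
Probability = 7257600/39916800 = 2/11.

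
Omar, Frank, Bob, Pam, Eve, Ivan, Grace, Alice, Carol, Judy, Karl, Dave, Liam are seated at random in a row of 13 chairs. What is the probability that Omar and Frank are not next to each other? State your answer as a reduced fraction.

There are 13! = 6227020800 arrangements.
Arrangements with Omar and Frank adjacent: 2·12! = 958003200.
So not adjacent: 6227020800 − 958003200 = 5269017600, probability 5269017600/6227020800 = 11/13.

11/13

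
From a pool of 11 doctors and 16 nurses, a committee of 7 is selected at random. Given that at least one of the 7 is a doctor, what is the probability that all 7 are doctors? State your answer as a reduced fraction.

Work in counts. Selections with at least one doctor: C(27,7) − C(16,7) = 888030 − 11440 = 876590.
Of those, selections where all 7 are doctors: C(11,7) = 330.
Conditional probability = 330/876590 = 3/7969.

3/7969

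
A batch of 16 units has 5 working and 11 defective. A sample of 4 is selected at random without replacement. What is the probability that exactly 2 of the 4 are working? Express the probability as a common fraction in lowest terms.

There are C(16,4) = 1820 ways to choose 4 from 16.
Selections with exactly 2 working: choose 2 of the 5 working and 2 of the 11 defective, C(5,2)·C(11,2) = 10·55 = 550.
Probability = 550/1820 = 55/182.

55/182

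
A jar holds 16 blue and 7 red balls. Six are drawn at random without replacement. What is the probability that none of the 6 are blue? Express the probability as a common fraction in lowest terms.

There are C(23,6) = 100947 possible selections.
Selections with no blue (all red): C(7,6) = 7.
Probability = 7/100947 = 1/14421.

1/14421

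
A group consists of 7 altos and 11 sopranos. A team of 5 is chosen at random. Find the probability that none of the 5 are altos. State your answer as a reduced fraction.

11/204

There are C(18,5) = 8568 possible selections.
Selections with no altos (all sopranos): C(11,5) = 462.
Probability = 462/8568 = 11/204.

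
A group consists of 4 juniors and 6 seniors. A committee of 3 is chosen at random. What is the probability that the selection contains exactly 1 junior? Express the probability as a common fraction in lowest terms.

There are C(10,3) = 120 ways to choose 3 from 10.
Selections with exactly 1 junior: choose 1 of the 4 juniors and 2 of the 6 seniors, C(4,1)·C(6,2) = 4·15 = 60.
Probability = 60/120 = 1/2.

1/2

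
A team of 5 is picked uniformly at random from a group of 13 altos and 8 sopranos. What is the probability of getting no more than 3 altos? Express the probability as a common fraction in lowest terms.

Total selections: C(21,5) = 20349.
Count the complement (more than 3 altos): C(13,4)·C(8,1) + C(13,5)·C(8,0) = 5720 + 1287 = 7007.
Probability = 1 − 7007/20349 = 13342/20349 = 1906/2907.

1906/2907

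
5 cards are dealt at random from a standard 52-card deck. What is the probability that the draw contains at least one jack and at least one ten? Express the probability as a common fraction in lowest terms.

6509/64974

There are C(52,5) = 2598960 possible draws.
By inclusion-exclusion on the complements, draws missing all jacks or all tens: C(48,5) + C(48,5) − C(44,5) = 1712304 + 1712304 − 1086008 = 2338600.
So draws with at least one of each: 2598960 − 2338600 = 260360, probability 260360/2598960 = 6509/64974.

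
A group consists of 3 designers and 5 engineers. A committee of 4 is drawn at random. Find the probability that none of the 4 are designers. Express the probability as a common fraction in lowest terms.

There are C(8,4) = 70 possible selections.
Selections with no designers (all engineers): C(5,4) = 5.
Probability = 5/70 = 1/14.

1/14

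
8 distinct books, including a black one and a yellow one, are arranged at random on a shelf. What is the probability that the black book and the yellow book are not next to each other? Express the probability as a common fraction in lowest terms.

3/4

There are 8! = 40320 arrangements.
Arrangements with the black book and the yellow book adjacent: 2·7! = 10080.
So not adjacent: 40320 − 10080 = 30240, probability 30240/40320 = 3/4.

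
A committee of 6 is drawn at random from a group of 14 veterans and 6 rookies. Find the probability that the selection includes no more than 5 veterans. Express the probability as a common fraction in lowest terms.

11919/12920

Total selections: C(20,6) = 38760.
The complement is exactly 6 veterans: C(14,6)·C(6,0) = 3003.
Probability = 1 − 3003/38760 = 35757/38760 = 11919/12920.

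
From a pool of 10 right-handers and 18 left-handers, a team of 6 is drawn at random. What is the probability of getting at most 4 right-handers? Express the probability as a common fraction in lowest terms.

8857/8970

There are C(28,6) = 376740 ways to choose the 6.
Favorable selections (at most 4 right-handers): C(10,0)·C(18,6) + C(10,1)·C(18,5) + C(10,2)·C(18,4) + C(10,3)·C(18,3) + C(10,4)·C(18,2) = 18564 + 85680 + 137700 + 97920 + 32130 = 371994.
Probability = 371994/376740 = 8857/8970.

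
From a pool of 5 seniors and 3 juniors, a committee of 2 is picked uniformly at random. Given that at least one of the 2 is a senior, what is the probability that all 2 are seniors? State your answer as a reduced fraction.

Work in counts. Selections with at least one senior: C(8,2) − C(3,2) = 28 − 3 = 25.
Of those, selections where all 2 are seniors: C(5,2) = 10.
Conditional probability = 10/25 = 2/5.

2/5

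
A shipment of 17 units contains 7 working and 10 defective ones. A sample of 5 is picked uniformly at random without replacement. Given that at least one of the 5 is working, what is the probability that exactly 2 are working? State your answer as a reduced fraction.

Work in counts. Selections with at least one working: C(17,5) − C(10,5) = 6188 − 252 = 5936.
Of those, selections where exactly 2 are working: C(7,2)·C(10,3) = 21·120 = 2520.
Conditional probability = 2520/5936 = 45/106.

45/106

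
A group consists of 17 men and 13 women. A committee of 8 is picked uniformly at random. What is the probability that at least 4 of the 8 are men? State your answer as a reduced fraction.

Total selections: C(30,8) = 5852925.
Favorable selections (at least 4 men): C(17,4)·C(13,4) + C(17,5)·C(13,3) + C(17,6)·C(13,2) + C(17,7)·C(13,1) + C(17,8)·C(13,0) = 1701700 + 1769768 + 965328 + 252824 + 24310 = 4713930.
Probability = 4713930/5852925 = 2686/3335.

2686/3335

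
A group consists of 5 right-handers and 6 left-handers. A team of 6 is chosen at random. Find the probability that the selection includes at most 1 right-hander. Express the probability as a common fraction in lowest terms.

31/462

Total selections: C(11,6) = 462.
Favorable selections (at most 1 right-hander): C(5,0)·C(6,6) + C(5,1)·C(6,5) = 1 + 30 = 31.
Probability = 31/462.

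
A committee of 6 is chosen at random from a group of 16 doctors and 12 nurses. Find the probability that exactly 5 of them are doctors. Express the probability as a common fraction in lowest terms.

16/115

Total number of selections: C(28,6) = 376740.
Selections with exactly 5 doctors: choose 5 of the 16 doctors and 1 of the 12 nurses, C(16,5)·C(12,1) = 4368·12 = 52416.
Probability = 52416/376740 = 16/115.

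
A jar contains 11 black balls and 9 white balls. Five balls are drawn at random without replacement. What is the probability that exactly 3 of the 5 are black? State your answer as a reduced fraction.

The sample space is all 5-subsets of the 20: C(20,5) = 15504.
Selections with exactly 3 black: choose 3 of the 11 black and 2 of the 9 white, C(11,3)·C(9,2) = 165·36 = 5940.
Probability = 5940/15504 = 495/1292.

495/1292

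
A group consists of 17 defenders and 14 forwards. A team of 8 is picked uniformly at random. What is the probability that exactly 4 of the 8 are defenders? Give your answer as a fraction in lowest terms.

36652/121365

Total number of selections: C(31,8) = 7888725.
Selections with exactly 4 defenders: choose 4 of the 17 defenders and 4 of the 14 forwards, C(17,4)·C(14,4) = 2380·1001 = 2382380.
Probability = 2382380/7888725 = 36652/121365.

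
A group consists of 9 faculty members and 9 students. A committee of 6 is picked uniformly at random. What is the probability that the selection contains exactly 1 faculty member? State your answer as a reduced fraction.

The sample space is all 6-subsets of the 18: C(18,6) = 18564.
Selections with exactly 1 faculty member: choose 1 of the 9 faculty members and 5 of the 9 students, C(9,1)·C(9,5) = 9·126 = 1134.
Probability = 1134/18564 = 27/442.

27/442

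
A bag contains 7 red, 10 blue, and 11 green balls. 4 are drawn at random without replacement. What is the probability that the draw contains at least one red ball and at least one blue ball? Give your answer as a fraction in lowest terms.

There are C(28,4) = 20475 possible draws.
By inclusion-exclusion on the complements, draws missing all red or all blue: C(21,4) + C(18,4) − C(11,4) = 5985 + 3060 − 330 = 8715.
So draws with at least one of each: 20475 − 8715 = 11760, probability 11760/20475 = 112/195.

112/195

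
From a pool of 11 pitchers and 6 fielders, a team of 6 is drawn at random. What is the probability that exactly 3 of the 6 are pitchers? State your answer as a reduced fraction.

825/3094

The sample space is all 6-subsets of the 17: C(17,6) = 12376.
Selections with exactly 3 pitchers: choose 3 of the 11 pitchers and 3 of the 6 fielders, C(11,3)·C(6,3) = 165·20 = 3300.
Probability = 3300/12376 = 825/3094.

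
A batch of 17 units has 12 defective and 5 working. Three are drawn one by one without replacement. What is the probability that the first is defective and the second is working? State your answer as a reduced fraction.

Multiply the conditional probabilities at each draw: 12/17 · 5/16 = 60/272 = 15/68.

15/68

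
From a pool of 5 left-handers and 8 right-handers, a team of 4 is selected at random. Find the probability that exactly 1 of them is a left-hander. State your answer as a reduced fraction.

56/143

There are C(13,4) = 715 ways to choose 4 from 13.
Selections with exactly 1 left-hander: choose 1 of the 5 left-handers and 3 of the 8 right-handers, C(5,1)·C(8,3) = 5·56 = 280.
Probability = 280/715 = 56/143.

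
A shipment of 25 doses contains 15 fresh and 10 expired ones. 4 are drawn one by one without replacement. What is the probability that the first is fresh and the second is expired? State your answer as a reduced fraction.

Multiply the conditional probabilities at each draw: 15/25 · 10/24 = 150/600 = 1/4.

1/4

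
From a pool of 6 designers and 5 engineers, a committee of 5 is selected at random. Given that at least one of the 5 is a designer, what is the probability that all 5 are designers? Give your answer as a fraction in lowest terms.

6/461

Work in counts. Selections with at least one designer: C(11,5) − C(5,5) = 462 − 1 = 461.
Of those, selections where all 5 are designers: C(6,5) = 6.
Conditional probability = 6/461.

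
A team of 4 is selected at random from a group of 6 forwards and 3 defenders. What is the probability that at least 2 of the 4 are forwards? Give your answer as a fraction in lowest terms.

Total selections: C(9,4) = 126.
The complement is exactly 1 forwards: C(6,1)·C(3,3) = 6.
Probability = 1 − 6/126 = 120/126 = 20/21.

20/21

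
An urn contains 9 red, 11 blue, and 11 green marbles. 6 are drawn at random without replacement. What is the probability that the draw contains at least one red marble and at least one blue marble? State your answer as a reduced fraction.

207790/245427

There are C(31,6) = 736281 possible draws.
By inclusion-exclusion on the complements, draws missing all red or all blue: C(22,6) + C(20,6) − C(11,6) = 74613 + 38760 − 462 = 112911.
So draws with at least one of each: 736281 − 112911 = 623370, probability 623370/736281 = 207790/245427.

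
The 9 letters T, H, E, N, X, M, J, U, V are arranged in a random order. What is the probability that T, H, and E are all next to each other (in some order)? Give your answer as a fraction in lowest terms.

There are 9! = 362880 arrangements.
Treat the three as one block: 7! placements × 3! orders within the block = 5040·6 = 30240.
Probability = 30240/362880 = 1/12.

1/12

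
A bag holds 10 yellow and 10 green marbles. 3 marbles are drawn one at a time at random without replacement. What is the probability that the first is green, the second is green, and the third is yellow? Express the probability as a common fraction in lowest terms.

Multiply the conditional probabilities at each draw: 10/20 · 9/19 · 10/18 = 900/6840 = 5/38.

5/38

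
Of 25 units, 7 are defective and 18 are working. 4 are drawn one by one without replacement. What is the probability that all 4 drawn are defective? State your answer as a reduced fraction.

7/2530

Multiply the conditional probabilities at each draw: 7/25 · 6/24 · 5/23 · 4/22 = 840/303600 = 7/2530.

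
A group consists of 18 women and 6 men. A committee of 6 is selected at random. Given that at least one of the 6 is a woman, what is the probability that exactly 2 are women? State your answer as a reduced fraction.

17/997

Work in counts. Selections with at least one woman: C(24,6) − C(6,6) = 134596 − 1 = 134595.
Of those, selections where exactly 2 are women: C(18,2)·C(6,4) = 153·15 = 2295.
Conditional probability = 2295/134595 = 17/997.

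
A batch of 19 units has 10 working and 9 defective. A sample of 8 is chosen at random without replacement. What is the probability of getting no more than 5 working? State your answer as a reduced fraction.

7433/8398

There are C(19,8) = 75582 ways to choose the 8.
Count the complement (more than 5 working): C(10,6)·C(9,2) + C(10,7)·C(9,1) + C(10,8)·C(9,0) = 7560 + 1080 + 45 = 8685.
Probability = 1 − 8685/75582 = 66897/75582 = 7433/8398.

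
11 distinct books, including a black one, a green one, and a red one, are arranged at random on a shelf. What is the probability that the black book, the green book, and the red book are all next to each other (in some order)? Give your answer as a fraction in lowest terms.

3/55

There are 11! = 39916800 arrangements.
Treat the three as one block: 9! placements × 3! orders within the block = 362880·6 = 2177280.
Probability = 2177280/39916800 = 3/55.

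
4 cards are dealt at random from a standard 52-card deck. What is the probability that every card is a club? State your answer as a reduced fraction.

11/4165

There are C(52,4) = 270725 possible 4-card hands.
Hands that are all clubs: C(13,4) = 715.
Probability = 715/270725 = 11/4165.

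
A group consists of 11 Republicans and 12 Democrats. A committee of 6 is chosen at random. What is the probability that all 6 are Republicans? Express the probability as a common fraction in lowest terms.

2/437

There are C(23,6) = 100947 possible selections.
Selections with all Republicans: C(11,6) = 462.
Probability = 462/100947 = 2/437.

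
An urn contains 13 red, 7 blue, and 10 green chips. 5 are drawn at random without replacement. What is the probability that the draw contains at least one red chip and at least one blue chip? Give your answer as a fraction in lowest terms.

There are C(30,5) = 142506 possible draws.
By inclusion-exclusion on the complements, draws missing all red or all blue: C(17,5) + C(23,5) − C(10,5) = 6188 + 33649 − 252 = 39585.
So draws with at least one of each: 142506 − 39585 = 102921, probability 102921/142506 = 13/18.

13/18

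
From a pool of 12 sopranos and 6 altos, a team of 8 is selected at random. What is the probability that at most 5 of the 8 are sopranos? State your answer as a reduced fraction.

249/442

Total selections: C(18,8) = 43758.
Count the complement (more than 5 sopranos): C(12,6)·C(6,2) + C(12,7)·C(6,1) + C(12,8)·C(6,0) = 13860 + 4752 + 495 = 19107.
Probability = 1 − 19107/43758 = 24651/43758 = 249/442.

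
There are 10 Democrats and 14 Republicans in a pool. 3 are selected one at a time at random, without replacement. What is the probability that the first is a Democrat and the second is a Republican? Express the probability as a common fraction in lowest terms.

Multiply the conditional probabilities at each draw: 10/24 · 14/23 = 140/552 = 35/138.

35/138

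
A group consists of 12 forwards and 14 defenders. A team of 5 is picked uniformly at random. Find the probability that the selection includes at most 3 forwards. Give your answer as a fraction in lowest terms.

203/230

There are C(26,5) = 65780 ways to choose the 5.
Count the complement (more than 3 forwards): C(12,4)·C(14,1) + C(12,5)·C(14,0) = 6930 + 792 = 7722.
Probability = 1 − 7722/65780 = 58058/65780 = 203/230.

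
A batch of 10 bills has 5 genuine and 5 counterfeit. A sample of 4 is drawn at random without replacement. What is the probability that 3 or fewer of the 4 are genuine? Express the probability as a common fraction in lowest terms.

41/42

Total selections: C(10,4) = 210.
The complement is exactly 4 genuine: C(5,4)·C(5,0) = 5.
Probability = 1 − 5/210 = 205/210 = 41/42.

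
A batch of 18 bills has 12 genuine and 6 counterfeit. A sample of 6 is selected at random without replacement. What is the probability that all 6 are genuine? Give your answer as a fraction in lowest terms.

11/221

There are C(18,6) = 18564 possible selections.
Selections with all genuine: C(12,6) = 924.
Probability = 924/18564 = 11/221.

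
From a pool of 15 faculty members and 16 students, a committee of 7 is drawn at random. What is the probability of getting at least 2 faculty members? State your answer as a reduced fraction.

38431/40455

There are C(31,7) = 2629575 ways to choose the 7.
Count the complement (fewer than 2 faculty members): C(15,0)·C(16,7) + C(15,1)·C(16,6) = 11440 + 120120 = 131560.
Probability = 1 − 131560/2629575 = 2498015/2629575 = 38431/40455.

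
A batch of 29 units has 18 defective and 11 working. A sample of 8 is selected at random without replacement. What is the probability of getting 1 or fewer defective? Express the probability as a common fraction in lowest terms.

There are C(29,8) = 4292145 ways to choose the 8.
Favorable selections (1 or fewer defective): C(18,0)·C(11,8) + C(18,1)·C(11,7) = 165 + 5940 = 6105.
Probability = 6105/4292145 = 37/26013.

37/26013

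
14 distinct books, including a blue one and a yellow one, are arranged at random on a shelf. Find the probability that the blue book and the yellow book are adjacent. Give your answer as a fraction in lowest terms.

1/7

There are 14! = 87178291200 arrangements.
Treat the blue book and the yellow book as a block: 13! arrangements of the blocks × 2 orders within the block = 2·6227020800 = 12454041600.
Probability = 12454041600/87178291200 = 1/7.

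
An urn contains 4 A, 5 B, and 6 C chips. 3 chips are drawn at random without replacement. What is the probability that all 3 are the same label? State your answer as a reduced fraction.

34/455

There are C(15,3) = 455 ways to draw 3 chips.
All same label: C(4,3) + C(5,3) + C(6,3) = 4 + 10 + 20 = 34.
Probability = 34/455.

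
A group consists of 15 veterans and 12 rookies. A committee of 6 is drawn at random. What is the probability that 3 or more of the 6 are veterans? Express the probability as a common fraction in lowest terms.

There are C(27,6) = 296010 ways to choose the 6.
Count the complement (fewer than 3 veterans): C(15,0)·C(12,6) + C(15,1)·C(12,5) + C(15,2)·C(12,4) = 924 + 11880 + 51975 = 64779.
Probability = 1 − 64779/296010 = 231231/296010 = 539/690.

539/690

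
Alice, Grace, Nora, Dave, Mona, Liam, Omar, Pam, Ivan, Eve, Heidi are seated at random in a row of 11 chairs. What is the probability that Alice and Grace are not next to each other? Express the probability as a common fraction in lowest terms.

9/11

There are 11! = 39916800 arrangements.
Arrangements with Alice and Grace adjacent: 2·10! = 7257600.
So not adjacent: 39916800 − 7257600 = 32659200, probability 32659200/39916800 = 9/11.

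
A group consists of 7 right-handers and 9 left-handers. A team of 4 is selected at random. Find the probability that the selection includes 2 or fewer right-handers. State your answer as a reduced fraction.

21/26

Total selections: C(16,4) = 1820.
Favorable selections (2 or fewer right-handers): C(7,0)·C(9,4) + C(7,1)·C(9,3) + C(7,2)·C(9,2) = 126 + 588 + 756 = 1470.
Probability = 1470/1820 = 21/26.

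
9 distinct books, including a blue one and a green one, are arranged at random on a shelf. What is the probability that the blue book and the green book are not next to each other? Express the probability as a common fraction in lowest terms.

7/9

There are 9! = 362880 arrangements.
Arrangements with the blue book and the green book adjacent: 2·8! = 80640.
So not adjacent: 362880 − 80640 = 282240, probability 282240/362880 = 7/9.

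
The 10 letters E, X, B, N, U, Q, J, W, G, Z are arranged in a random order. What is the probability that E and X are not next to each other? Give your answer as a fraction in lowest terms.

There are 10! = 3628800 arrangements.
Arrangements with E and X adjacent: 2·9! = 725760.
So not adjacent: 3628800 − 725760 = 2903040, probability 2903040/3628800 = 4/5.

4/5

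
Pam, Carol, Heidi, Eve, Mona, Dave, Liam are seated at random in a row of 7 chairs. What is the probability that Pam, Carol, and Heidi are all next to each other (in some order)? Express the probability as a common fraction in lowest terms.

1/7

There are 7! = 5040 arrangements.
Treat the three as one block: 5! placements × 3! orders within the block = 120·6 = 720.
Probability = 720/5040 = 1/7.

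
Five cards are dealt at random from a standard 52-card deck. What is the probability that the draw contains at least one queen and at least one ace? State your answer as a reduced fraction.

There are C(52,5) = 2598960 possible draws.
By inclusion-exclusion on the complements, draws missing all queens or all aces: C(48,5) + C(48,5) − C(44,5) = 1712304 + 1712304 − 1086008 = 2338600.
So draws with at least one of each: 2598960 − 2338600 = 260360, probability 260360/2598960 = 6509/64974.

6509/64974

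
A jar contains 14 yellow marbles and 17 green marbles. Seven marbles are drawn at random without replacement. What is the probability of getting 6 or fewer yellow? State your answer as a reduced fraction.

67337/67425

Total selections: C(31,7) = 2629575.
Favorable selections (6 or fewer yellow): C(14,0)·C(17,7) + C(14,1)·C(17,6) + C(14,2)·C(17,5) + C(14,3)·C(17,4) + C(14,4)·C(17,3) + C(14,5)·C(17,2) + C(14,6)·C(17,1) = 19448 + 173264 + 563108 + 866320 + 680680 + 272272 + 51051 = 2626143.
Probability = 2626143/2629575 = 67337/67425.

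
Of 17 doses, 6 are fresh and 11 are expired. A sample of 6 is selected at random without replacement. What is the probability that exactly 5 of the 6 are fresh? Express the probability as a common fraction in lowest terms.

33/6188

Total number of selections: C(17,6) = 12376.
Selections with exactly 5 fresh: choose 5 of the 6 fresh and 1 of the 11 expired, C(6,5)·C(11,1) = 6·11 = 66.
Probability = 66/12376 = 33/6188.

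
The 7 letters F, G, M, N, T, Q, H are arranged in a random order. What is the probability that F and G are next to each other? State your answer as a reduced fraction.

There are 7! = 5040 arrangements.
Treat F and G as a block: 6! arrangements of the blocks × 2 orders within the block = 2·720 = 1440.
Probability = 1440/5040 = 2/7.

2/7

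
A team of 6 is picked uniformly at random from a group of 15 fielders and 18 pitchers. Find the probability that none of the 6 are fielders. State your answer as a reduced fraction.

663/39556

There are C(33,6) = 1107568 possible selections.
Selections with no fielders (all pitchers): C(18,6) = 18564.
Probability = 18564/1107568 = 663/39556.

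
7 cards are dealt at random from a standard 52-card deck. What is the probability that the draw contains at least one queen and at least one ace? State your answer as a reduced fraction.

3105873/16723070

There are C(52,7) = 133784560 possible draws.
By inclusion-exclusion on the complements, draws missing all queens or all aces: C(48,7) + C(48,7) − C(44,7) = 73629072 + 73629072 − 38320568 = 108937576.
So draws with at least one of each: 133784560 − 108937576 = 24846984, probability 24846984/133784560 = 3105873/16723070.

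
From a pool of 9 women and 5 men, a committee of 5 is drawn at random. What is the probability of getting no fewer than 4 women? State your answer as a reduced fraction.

Total selections: C(14,5) = 2002.
Favorable selections (no fewer than 4 women): C(9,4)·C(5,1) + C(9,5)·C(5,0) = 630 + 126 = 756.
Probability = 756/2002 = 54/143.

54/143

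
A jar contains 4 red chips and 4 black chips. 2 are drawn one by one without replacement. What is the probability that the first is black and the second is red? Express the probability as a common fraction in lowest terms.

2/7

Multiply the conditional probabilities at each draw: 4/8 · 4/7 = 16/56 = 2/7.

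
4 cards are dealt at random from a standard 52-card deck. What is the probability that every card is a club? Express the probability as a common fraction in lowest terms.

There are C(52,4) = 270725 possible 4-card hands.
Hands that are all clubs: C(13,4) = 715.
Probability = 715/270725 = 11/4165.

11/4165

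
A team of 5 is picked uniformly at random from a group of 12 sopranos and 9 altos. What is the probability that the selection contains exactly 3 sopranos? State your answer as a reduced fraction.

880/2261

The sample space is all 5-subsets of the 21: C(21,5) = 20349.
Selections with exactly 3 sopranos: choose 3 of the 12 sopranos and 2 of the 9 altos, C(12,3)·C(9,2) = 220·36 = 7920.
Probability = 7920/20349 = 880/2261.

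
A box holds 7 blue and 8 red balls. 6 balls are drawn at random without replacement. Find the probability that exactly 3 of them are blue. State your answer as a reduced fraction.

There are C(15,6) = 5005 ways to choose 6 from 15.
Selections with exactly 3 blue: choose 3 of the 7 blue and 3 of the 8 red, C(7,3)·C(8,3) = 35·56 = 1960.
Probability = 1960/5005 = 56/143.

56/143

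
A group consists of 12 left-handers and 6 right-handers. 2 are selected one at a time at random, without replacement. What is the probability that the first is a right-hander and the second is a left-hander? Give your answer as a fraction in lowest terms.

Multiply the conditional probabilities at each draw: 6/18 · 12/17 = 72/306 = 4/17.

4/17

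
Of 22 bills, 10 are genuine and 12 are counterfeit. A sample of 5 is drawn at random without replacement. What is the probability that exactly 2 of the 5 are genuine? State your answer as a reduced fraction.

50/133

The sample space is all 5-subsets of the 22: C(22,5) = 26334.
Selections with exactly 2 genuine: choose 2 of the 10 genuine and 3 of the 12 counterfeit, C(10,2)·C(12,3) = 45·220 = 9900.
Probability = 9900/26334 = 50/133.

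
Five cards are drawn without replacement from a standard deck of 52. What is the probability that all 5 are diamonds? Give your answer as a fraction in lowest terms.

There are C(52,5) = 2598960 possible 5-card hands.
Hands that are all diamonds: C(13,5) = 1287.
Probability = 1287/2598960 = 33/66640.

33/66640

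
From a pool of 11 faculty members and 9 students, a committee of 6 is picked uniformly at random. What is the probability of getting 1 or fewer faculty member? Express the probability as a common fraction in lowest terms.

There are C(20,6) = 38760 ways to choose the 6.
Favorable selections (1 or fewer faculty member): C(11,0)·C(9,6) + C(11,1)·C(9,5) = 84 + 1386 = 1470.
Probability = 1470/38760 = 49/1292.

49/1292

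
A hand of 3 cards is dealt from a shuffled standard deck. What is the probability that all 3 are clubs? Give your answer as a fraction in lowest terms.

11/850

There are C(52,3) = 22100 possible 3-card hands.
Hands that are all clubs: C(13,3) = 286.
Probability = 286/22100 = 11/850.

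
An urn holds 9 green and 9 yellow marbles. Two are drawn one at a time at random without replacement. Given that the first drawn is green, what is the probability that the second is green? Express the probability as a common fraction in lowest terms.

8/17

After removing one green, 17 remain: 8 green and 9 yellow.
So the probability the next is green is 8/17.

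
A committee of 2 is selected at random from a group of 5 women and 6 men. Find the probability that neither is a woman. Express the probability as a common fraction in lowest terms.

3/11

There are C(11,2) = 55 possible selections.
Selections with no women (all men): C(6,2) = 15.
Probability = 15/55 = 3/11.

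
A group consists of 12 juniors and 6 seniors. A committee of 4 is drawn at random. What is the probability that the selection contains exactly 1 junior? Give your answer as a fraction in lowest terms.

4/51

The sample space is all 4-subsets of the 18: C(18,4) = 3060.
Selections with exactly 1 junior: choose 1 of the 12 juniors and 3 of the 6 seniors, C(12,1)·C(6,3) = 12·20 = 240.
Probability = 240/3060 = 4/51.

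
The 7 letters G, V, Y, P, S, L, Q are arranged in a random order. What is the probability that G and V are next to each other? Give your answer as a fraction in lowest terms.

2/7

There are 7! = 5040 arrangements.
Treat G and V as a block: 6! arrangements of the blocks × 2 orders within the block = 2·720 = 1440.
Probability = 1440/5040 = 2/7.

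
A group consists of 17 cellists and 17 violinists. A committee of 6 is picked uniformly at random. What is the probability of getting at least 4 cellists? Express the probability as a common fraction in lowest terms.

6489/19778

Total selections: C(34,6) = 1344904.
Favorable selections (at least 4 cellists): C(17,4)·C(17,2) + C(17,5)·C(17,1) + C(17,6)·C(17,0) = 323680 + 105196 + 12376 = 441252.
Probability = 441252/1344904 = 6489/19778.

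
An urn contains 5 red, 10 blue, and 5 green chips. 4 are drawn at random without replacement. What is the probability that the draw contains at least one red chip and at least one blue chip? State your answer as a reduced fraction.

There are C(20,4) = 4845 possible draws.
By inclusion-exclusion on the complements, draws missing all red or all blue: C(15,4) + C(10,4) − C(5,4) = 1365 + 210 − 5 = 1570.
So draws with at least one of each: 4845 − 1570 = 3275, probability 3275/4845 = 655/969.

655/969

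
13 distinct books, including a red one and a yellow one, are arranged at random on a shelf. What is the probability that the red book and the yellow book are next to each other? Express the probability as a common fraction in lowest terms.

There are 13! = 6227020800 arrangements.
Treat the red book and the yellow book as a block: 12! arrangements of the blocks × 2 orders within the block = 2·479001600 = 958003200.
Probability = 958003200/6227020800 = 2/13.

2/13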